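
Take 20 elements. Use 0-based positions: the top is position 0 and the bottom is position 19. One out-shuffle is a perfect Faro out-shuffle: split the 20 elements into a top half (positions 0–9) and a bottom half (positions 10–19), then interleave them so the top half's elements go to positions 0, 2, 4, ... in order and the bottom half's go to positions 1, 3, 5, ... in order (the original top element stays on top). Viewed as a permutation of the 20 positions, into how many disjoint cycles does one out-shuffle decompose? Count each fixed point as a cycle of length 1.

Trace each unvisited position around until it returns:
(0) (1 2 4 8 16 13 ... len 18) (19)
3 cycles in total.

3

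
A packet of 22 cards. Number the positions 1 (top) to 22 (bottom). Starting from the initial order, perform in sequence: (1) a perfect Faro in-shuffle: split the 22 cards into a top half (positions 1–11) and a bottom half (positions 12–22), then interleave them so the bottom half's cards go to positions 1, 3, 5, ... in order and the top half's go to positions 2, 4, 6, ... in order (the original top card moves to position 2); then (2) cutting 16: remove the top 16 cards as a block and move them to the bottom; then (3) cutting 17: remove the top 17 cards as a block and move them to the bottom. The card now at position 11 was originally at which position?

Undo the operations in reverse order, starting from position 11:
  undo op 3 (cut 17): 11 ← 6
  undo op 2 (cut 16): 6 ← 22
  undo op 1 (in-shuffle, from top half): 22 ← 11
So the card at position 11 came from original position 11.

11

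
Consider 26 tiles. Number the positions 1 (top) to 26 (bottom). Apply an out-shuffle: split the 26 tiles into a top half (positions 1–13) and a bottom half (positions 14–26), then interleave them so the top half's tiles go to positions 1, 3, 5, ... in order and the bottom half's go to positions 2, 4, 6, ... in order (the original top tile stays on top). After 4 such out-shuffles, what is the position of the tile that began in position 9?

Track the tile's position through each out-shuffle:
9 → 17 → 8 → 15 → 4

4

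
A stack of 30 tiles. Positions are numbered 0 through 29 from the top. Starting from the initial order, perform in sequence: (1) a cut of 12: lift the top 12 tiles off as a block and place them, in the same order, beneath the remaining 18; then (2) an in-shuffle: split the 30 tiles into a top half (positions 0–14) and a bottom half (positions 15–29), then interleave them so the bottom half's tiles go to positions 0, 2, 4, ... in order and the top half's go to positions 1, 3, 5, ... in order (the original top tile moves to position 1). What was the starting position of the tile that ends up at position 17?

Undo the operations in reverse order, starting from position 17:
  undo op 2 (in-shuffle, from top half): 17 ← 8
  undo op 1 (cut 12): 8 ← 20
So the tile at position 17 came from original position 20.

20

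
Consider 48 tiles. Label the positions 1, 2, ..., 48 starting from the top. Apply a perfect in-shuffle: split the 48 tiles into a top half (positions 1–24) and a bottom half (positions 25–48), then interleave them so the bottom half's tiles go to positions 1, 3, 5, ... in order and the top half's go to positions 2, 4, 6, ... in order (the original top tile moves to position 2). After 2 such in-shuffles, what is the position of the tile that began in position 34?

38

Track the tile's position through each in-shuffle:
34 → 19 → 38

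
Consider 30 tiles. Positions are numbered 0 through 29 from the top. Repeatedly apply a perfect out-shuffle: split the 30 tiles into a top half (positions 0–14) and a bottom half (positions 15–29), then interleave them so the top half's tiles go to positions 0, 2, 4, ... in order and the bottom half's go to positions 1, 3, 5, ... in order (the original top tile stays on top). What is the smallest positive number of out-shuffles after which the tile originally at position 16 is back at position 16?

Follow position 16 under repeated out-shuffles:
16 → 3 → 6 → 12 → 24 → 19 → 9 → 18 → ... → 16 (length 28)
It first returns after 28 out-shuffles.

28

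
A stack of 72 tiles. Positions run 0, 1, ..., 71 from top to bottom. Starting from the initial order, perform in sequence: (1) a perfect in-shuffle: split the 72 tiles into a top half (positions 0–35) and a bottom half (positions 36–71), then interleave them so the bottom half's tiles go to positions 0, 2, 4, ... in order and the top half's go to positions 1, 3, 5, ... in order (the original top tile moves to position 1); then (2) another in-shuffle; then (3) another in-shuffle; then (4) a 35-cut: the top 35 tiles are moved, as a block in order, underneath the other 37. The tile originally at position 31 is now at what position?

Track the tile from position 31 forward through each operation:
  after op 1 (in-shuffle): 31 → 63
  after op 2 (in-shuffle): 63 → 54
  after op 3 (in-shuffle): 54 → 36
  after op 4 (cut 35): 36 → 1

1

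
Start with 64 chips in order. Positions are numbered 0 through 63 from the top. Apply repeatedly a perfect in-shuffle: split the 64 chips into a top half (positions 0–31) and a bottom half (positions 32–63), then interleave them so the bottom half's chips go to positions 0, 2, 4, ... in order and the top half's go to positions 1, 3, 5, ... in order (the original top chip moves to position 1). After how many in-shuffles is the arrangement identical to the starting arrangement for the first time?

The in-shuffle permutes the 64 positions with cycle lengths [4, 12, 12, 12, 12, 12].
Every chip is home exactly when every cycle has completed a whole number of laps, i.e. after lcm(4, 12) = 12 in-shuffles.

12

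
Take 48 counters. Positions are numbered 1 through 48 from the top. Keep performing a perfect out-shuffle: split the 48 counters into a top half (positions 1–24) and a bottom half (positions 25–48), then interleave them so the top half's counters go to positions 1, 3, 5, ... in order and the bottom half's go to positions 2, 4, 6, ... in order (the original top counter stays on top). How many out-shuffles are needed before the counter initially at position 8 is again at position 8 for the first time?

23

Follow position 8 under repeated out-shuffles:
8 → 15 → 29 → 10 → 19 → 37 → 26 → 4 → ... → 8 (length 23)
It first returns after 23 out-shuffles.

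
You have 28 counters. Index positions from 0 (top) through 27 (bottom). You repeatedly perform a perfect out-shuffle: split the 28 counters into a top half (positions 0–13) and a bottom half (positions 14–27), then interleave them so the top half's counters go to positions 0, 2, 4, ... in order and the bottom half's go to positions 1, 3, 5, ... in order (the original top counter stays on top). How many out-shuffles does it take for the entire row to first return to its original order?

The out-shuffle permutes the 28 positions with cycle lengths [1, 1, 2, 6, 18].
Every counter is home exactly when every cycle has completed a whole number of laps, i.e. after lcm(1, 2, 6, 18) = 18 out-shuffles.

18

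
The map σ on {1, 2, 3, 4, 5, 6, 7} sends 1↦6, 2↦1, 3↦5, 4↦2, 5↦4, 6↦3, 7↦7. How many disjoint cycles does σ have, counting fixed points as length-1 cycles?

2

Cycle decomposition: (1 6 3 5 4 2) (7).
2 cycles.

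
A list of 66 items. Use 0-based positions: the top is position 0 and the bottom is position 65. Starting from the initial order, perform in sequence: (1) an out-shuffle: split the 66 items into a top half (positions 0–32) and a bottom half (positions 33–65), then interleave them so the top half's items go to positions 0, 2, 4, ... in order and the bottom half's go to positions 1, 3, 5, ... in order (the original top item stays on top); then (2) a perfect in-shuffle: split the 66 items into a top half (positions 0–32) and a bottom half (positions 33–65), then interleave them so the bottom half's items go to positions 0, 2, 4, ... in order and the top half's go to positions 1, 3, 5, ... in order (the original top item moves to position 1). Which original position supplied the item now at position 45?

11

Undo the operations in reverse order, starting from position 45:
  undo op 2 (in-shuffle, from top half): 45 ← 22
  undo op 1 (out-shuffle, from top half): 22 ← 11
So the item at position 45 came from original position 11.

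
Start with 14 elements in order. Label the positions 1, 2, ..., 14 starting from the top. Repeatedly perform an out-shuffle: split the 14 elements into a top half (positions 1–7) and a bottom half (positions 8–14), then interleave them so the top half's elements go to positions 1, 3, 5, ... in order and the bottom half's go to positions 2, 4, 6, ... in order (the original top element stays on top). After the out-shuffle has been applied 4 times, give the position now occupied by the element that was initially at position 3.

Track the element's position through each out-shuffle:
3 → 5 → 9 → 4 → 7

7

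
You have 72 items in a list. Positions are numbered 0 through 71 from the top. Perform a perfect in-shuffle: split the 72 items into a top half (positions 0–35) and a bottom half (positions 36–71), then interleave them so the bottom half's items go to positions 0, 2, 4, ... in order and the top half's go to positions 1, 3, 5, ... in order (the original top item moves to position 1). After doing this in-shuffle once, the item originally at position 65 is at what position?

Track the item's position through each in-shuffle:
65 → 58

58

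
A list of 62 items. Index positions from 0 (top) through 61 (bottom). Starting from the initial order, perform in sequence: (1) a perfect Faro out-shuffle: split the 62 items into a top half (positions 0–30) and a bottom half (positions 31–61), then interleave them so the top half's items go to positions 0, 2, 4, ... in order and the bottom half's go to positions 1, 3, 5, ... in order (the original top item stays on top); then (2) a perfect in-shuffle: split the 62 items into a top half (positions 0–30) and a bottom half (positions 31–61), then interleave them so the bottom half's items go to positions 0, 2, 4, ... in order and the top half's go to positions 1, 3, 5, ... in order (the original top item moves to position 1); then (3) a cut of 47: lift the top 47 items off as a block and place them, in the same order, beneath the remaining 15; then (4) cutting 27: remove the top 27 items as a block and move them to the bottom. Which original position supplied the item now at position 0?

49

Undo the operations in reverse order, starting from position 0:
  undo op 4 (cut 27): 0 ← 27
  undo op 3 (cut 47): 27 ← 12
  undo op 2 (in-shuffle, from bottom half): 12 ← 37
  undo op 1 (out-shuffle, from bottom half): 37 ← 49
So the item at position 0 came from original position 49.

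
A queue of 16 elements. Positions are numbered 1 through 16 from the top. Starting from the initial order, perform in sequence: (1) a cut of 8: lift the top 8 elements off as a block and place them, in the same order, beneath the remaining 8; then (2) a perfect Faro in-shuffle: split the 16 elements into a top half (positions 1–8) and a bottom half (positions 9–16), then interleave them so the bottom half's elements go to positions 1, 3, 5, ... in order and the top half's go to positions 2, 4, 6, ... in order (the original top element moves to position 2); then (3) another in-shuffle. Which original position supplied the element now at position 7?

14

Undo the operations in reverse order, starting from position 7:
  undo op 3 (in-shuffle, from bottom half): 7 ← 12
  undo op 2 (in-shuffle, from top half): 12 ← 6
  undo op 1 (cut 8): 6 ← 14
So the element at position 7 came from original position 14.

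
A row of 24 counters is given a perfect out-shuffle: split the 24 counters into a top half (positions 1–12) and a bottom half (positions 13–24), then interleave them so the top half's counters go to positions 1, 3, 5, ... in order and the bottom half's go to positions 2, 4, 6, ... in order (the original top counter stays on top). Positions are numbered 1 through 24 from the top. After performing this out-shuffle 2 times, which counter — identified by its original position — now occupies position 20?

Work backwards from position 20, undoing one out-shuffle at a time:
20 ← 22 ← 23
So the counter now at position 20 started at position 23.

23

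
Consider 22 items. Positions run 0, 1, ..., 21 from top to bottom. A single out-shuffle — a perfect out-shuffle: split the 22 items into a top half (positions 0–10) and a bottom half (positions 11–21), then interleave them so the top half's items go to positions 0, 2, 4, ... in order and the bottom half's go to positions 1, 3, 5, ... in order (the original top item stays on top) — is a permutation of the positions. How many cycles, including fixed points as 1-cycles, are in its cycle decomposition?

Trace each unvisited position around until it returns:
(0) (1 2 4 8 16 11) (3 6 12) (5 10 20 19 17 13) (7 14) (9 18 15) (21)
7 cycles in total.

7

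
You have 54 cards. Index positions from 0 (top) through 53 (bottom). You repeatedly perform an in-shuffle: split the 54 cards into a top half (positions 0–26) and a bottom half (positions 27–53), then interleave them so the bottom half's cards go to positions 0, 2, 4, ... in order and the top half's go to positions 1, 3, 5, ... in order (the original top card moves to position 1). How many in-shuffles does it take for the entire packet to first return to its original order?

20

The in-shuffle permutes the 54 positions with cycle lengths [4, 10, 20, 20].
Every card is home exactly when every cycle has completed a whole number of laps, i.e. after lcm(4, 10, 20) = 20 in-shuffles.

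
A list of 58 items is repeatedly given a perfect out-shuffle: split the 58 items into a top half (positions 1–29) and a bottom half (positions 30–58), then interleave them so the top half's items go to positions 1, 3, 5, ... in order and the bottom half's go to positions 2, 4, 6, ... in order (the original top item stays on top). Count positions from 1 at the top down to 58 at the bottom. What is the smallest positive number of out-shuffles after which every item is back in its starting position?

18

The out-shuffle permutes the 58 positions with cycle lengths [1, 1, 2, 18, 18, 18].
Every item is home exactly when every cycle has completed a whole number of laps, i.e. after lcm(1, 2, 18) = 18 out-shuffles.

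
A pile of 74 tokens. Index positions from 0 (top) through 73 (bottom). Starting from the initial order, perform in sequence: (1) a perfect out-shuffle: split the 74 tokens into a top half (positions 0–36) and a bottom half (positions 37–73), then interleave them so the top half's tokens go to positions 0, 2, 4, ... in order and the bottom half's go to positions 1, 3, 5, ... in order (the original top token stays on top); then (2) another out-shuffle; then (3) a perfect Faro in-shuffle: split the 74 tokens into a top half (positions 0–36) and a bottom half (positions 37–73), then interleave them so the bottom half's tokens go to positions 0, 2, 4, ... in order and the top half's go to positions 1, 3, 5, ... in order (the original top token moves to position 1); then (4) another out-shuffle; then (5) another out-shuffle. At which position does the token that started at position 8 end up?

41

Track the token from position 8 forward through each operation:
  after op 1 (out-shuffle): 8 → 16
  after op 2 (out-shuffle): 16 → 32
  after op 3 (in-shuffle): 32 → 65
  after op 4 (out-shuffle): 65 → 57
  after op 5 (out-shuffle): 57 → 41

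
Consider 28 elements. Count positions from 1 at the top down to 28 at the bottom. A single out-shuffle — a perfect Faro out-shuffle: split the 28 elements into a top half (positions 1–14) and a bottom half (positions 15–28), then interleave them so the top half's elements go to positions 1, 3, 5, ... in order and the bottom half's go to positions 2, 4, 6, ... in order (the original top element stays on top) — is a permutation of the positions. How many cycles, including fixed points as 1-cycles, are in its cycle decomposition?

5

Trace each unvisited position around until it returns:
(1) (2 3 5 9 17 6 ... len 18) (4 7 13 25 22 16) (10 19) (28)
5 cycles in total.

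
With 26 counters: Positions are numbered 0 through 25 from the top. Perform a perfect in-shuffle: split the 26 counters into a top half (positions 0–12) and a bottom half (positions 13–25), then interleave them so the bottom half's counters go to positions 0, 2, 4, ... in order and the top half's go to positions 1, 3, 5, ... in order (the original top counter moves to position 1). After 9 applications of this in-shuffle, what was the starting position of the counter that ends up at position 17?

8

Work backwards from position 17, undoing one in-shuffle at a time:
17 ← 8 ← 17 ← 8 ← 17 ← 8 ← 17 ← 8 ← 17 ← 8
So the counter now at position 17 started at position 8.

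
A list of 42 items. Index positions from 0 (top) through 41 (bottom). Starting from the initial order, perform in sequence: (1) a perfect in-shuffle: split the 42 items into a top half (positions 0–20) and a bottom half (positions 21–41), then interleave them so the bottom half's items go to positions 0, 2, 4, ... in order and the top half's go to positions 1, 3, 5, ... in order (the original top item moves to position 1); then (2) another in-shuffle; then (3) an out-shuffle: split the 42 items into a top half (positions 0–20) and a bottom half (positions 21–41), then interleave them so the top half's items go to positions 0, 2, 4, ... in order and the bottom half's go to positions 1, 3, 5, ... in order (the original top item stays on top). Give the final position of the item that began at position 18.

23

Track the item from position 18 forward through each operation:
  after op 1 (in-shuffle): 18 → 37
  after op 2 (in-shuffle): 37 → 32
  after op 3 (out-shuffle): 32 → 23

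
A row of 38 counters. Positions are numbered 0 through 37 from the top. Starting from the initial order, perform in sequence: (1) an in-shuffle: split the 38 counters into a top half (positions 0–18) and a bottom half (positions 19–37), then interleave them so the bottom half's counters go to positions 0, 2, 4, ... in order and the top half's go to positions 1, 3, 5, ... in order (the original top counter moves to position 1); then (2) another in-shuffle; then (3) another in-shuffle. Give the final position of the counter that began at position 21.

19

Track the counter from position 21 forward through each operation:
  after op 1 (in-shuffle): 21 → 4
  after op 2 (in-shuffle): 4 → 9
  after op 3 (in-shuffle): 9 → 19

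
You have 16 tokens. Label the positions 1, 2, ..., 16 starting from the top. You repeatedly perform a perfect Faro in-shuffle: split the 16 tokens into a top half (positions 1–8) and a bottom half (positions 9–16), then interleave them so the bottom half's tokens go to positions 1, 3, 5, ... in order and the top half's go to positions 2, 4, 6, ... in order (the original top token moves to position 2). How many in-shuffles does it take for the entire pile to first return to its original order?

8

The in-shuffle permutes the 16 positions with cycle lengths [8, 8].
Every token is home exactly when every cycle has completed a whole number of laps, i.e. after lcm(8) = 8 in-shuffles.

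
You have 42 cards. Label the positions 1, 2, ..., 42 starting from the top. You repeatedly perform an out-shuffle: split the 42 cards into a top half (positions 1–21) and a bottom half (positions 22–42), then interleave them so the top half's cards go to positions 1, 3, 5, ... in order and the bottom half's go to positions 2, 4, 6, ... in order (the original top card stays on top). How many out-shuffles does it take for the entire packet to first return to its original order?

20

The out-shuffle permutes the 42 positions with cycle lengths [1, 1, 20, 20].
Every card is home exactly when every cycle has completed a whole number of laps, i.e. after lcm(1, 20) = 20 out-shuffles.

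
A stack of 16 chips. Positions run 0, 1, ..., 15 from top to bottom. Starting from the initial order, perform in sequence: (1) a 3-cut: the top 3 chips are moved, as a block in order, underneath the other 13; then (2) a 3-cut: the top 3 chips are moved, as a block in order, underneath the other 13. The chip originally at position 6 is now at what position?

0

Track the chip from position 6 forward through each operation:
  after op 1 (cut 3): 6 → 3
  after op 2 (cut 3): 3 → 0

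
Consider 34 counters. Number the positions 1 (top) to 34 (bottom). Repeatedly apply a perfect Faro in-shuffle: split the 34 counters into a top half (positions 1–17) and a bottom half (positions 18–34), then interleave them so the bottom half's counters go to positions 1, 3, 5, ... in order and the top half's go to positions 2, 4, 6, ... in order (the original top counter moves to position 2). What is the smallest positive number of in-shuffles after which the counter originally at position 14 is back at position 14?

4

Follow position 14 under repeated in-shuffles:
14 → 28 → 21 → 7 → 14
It first returns after 4 in-shuffles.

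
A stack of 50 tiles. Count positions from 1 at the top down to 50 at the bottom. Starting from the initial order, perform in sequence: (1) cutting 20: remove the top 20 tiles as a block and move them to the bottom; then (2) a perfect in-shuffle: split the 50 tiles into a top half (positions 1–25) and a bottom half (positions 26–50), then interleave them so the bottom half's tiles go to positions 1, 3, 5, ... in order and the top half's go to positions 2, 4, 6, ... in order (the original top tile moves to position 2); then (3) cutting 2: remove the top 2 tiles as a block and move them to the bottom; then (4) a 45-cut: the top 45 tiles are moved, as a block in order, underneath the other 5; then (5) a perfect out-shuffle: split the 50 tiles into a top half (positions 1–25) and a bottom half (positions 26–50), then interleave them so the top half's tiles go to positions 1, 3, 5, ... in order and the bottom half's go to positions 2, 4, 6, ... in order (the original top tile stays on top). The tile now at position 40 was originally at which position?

Undo the operations in reverse order, starting from position 40:
  undo op 5 (out-shuffle, from bottom half): 40 ← 45
  undo op 4 (cut 45): 45 ← 40
  undo op 3 (cut 2): 40 ← 42
  undo op 2 (in-shuffle, from top half): 42 ← 21
  undo op 1 (cut 20): 21 ← 41
So the tile at position 40 came from original position 41.

41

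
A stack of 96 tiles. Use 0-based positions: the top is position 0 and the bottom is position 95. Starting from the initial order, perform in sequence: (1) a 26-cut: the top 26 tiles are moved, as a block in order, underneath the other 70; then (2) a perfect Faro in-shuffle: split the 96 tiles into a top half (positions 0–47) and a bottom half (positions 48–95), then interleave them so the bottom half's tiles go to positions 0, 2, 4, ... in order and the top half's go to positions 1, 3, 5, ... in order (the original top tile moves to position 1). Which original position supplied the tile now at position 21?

36

Undo the operations in reverse order, starting from position 21:
  undo op 2 (in-shuffle, from top half): 21 ← 10
  undo op 1 (cut 26): 10 ← 36
So the tile at position 21 came from original position 36.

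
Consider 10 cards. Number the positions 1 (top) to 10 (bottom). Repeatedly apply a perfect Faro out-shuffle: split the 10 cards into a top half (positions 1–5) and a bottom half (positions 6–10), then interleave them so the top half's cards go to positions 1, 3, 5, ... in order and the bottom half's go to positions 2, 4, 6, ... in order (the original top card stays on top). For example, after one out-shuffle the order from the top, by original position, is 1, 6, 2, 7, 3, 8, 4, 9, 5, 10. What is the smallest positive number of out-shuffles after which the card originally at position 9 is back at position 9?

6

Follow position 9 under repeated out-shuffles:
9 → 8 → 6 → 2 → 3 → 5 → 9
It first returns after 6 out-shuffles.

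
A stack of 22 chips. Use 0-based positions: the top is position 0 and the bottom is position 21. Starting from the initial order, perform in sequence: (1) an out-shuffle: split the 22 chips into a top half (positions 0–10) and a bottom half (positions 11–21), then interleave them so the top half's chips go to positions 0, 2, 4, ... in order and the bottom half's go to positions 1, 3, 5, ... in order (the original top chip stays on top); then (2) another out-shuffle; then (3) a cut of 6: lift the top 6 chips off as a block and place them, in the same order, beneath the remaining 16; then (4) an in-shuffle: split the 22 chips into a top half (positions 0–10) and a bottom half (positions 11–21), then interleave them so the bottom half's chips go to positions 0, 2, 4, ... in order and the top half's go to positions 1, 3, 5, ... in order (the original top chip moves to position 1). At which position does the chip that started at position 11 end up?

Track the chip from position 11 forward through each operation:
  after op 1 (out-shuffle): 11 → 1
  after op 2 (out-shuffle): 1 → 2
  after op 3 (cut 6): 2 → 18
  after op 4 (in-shuffle): 18 → 14

14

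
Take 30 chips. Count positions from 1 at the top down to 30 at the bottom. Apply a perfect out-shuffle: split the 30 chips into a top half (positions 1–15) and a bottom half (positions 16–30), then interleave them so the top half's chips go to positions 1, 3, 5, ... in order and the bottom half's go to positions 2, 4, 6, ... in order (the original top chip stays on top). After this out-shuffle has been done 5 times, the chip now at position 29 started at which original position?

20

Work backwards from position 29, undoing one out-shuffle at a time:
29 ← 15 ← 8 ← 19 ← 10 ← 20
So the chip now at position 29 started at position 20.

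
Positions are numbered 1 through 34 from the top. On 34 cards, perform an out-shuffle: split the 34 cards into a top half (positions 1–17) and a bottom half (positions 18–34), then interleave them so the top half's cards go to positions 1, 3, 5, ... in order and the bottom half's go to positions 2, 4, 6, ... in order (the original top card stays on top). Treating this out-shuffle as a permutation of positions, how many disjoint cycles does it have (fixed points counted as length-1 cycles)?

Trace each unvisited position around until it returns:
(1) (2 3 5 9 17 33 32 30 26 18) (4 7 13 25 16 31 28 22 10 19) (6 11 21 8 15 29 24 14 27 20) (12 23) (34)
6 cycles in total.

6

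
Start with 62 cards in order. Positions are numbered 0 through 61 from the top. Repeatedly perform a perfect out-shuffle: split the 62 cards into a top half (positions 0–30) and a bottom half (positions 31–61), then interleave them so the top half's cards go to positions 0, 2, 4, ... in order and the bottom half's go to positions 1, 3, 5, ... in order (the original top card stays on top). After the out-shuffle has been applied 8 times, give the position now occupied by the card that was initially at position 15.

Track the card's position through each out-shuffle:
15 → 30 → 60 → 59 → 57 → 53 → 45 → 29 → 58

58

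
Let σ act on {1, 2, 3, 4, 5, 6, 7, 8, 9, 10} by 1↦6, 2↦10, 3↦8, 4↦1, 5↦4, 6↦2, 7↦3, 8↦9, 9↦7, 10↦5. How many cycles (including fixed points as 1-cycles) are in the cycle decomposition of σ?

Cycle decomposition: (1 6 2 10 5 4) (3 8 9 7).
2 cycles.

2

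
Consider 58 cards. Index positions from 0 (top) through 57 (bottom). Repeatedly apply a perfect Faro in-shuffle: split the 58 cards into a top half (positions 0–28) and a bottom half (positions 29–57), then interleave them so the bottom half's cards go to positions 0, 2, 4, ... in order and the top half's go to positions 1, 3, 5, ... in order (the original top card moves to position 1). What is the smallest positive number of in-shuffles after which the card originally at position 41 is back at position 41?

58

Follow position 41 under repeated in-shuffles:
41 → 24 → 49 → 40 → 22 → 45 → 32 → 6 → ... → 41 (length 58)
It first returns after 58 in-shuffles.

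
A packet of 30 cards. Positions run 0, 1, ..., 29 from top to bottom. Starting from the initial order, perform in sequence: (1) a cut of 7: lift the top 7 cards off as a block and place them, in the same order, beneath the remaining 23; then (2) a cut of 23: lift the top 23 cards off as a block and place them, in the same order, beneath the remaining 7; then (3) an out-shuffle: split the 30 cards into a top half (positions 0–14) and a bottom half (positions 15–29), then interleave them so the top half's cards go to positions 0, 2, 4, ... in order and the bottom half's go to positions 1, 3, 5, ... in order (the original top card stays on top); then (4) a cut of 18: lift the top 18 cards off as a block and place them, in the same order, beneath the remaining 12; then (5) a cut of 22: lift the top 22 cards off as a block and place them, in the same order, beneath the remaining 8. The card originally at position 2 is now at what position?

Track the card from position 2 forward through each operation:
  after op 1 (cut 7): 2 → 25
  after op 2 (cut 23): 25 → 2
  after op 3 (out-shuffle): 2 → 4
  after op 4 (cut 18): 4 → 16
  after op 5 (cut 22): 16 → 24

24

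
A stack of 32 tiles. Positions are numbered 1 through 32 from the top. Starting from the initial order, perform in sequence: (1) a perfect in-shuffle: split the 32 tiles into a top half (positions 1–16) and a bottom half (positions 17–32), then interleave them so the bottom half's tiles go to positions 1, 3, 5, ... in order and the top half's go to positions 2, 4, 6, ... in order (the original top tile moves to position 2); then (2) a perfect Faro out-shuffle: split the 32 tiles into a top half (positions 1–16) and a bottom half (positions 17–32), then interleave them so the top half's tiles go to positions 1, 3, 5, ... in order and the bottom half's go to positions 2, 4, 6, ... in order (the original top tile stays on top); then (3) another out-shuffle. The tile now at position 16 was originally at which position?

14

Undo the operations in reverse order, starting from position 16:
  undo op 3 (out-shuffle, from bottom half): 16 ← 24
  undo op 2 (out-shuffle, from bottom half): 24 ← 28
  undo op 1 (in-shuffle, from top half): 28 ← 14
So the tile at position 16 came from original position 14.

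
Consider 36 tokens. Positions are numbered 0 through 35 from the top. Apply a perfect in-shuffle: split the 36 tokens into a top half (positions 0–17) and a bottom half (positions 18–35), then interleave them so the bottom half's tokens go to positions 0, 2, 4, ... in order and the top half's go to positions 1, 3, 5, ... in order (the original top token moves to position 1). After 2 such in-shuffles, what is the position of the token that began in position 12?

Track the token's position through each in-shuffle:
12 → 25 → 14

14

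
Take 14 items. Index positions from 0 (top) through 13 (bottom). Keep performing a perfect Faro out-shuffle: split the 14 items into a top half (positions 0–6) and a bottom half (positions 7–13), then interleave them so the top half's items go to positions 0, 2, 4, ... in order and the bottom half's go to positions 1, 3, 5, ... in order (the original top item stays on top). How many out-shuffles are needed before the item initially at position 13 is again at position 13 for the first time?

1

Position 13 is fixed by the out-shuffle; it is already back after 1 application.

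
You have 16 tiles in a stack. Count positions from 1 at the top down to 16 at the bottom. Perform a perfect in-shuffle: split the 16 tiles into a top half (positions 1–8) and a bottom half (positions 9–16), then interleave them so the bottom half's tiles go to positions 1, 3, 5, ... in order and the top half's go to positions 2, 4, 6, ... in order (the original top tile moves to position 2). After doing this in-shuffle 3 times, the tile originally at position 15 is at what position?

Track the tile's position through each in-shuffle:
15 → 13 → 9 → 1

1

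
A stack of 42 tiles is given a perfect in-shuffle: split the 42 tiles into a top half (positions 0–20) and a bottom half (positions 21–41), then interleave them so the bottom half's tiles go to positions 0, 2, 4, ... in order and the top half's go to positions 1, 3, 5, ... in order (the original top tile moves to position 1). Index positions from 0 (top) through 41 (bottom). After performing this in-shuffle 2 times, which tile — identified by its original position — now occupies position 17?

25

Work backwards from position 17, undoing one in-shuffle at a time:
17 ← 8 ← 25
So the tile now at position 17 started at position 25.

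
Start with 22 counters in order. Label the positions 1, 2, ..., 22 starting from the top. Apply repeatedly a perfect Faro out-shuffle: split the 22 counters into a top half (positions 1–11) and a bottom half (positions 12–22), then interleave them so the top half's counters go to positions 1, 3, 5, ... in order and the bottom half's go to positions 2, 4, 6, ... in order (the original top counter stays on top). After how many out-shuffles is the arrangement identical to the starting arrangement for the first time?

The out-shuffle permutes the 22 positions with cycle lengths [1, 1, 2, 3, 3, 6, 6].
Every counter is home exactly when every cycle has completed a whole number of laps, i.e. after lcm(1, 2, 3, 6) = 6 out-shuffles.

6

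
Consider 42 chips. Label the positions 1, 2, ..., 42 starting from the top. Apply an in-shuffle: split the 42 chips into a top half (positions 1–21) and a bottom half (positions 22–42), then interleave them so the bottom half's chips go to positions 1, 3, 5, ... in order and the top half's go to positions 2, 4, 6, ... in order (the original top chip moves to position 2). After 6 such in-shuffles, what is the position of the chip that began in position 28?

Track the chip's position through each in-shuffle:
28 → 13 → 26 → 9 → 18 → 36 → 29

29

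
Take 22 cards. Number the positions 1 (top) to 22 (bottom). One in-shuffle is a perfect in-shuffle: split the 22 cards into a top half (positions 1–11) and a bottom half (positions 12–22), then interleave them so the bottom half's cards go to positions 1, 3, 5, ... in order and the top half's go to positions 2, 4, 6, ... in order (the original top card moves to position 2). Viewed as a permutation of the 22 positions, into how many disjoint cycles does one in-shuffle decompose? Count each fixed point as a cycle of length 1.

2

Trace each unvisited position around until it returns:
(1 2 4 8 16 9 ... len 11) (5 10 20 17 11 22 ... len 11)
2 cycles in total.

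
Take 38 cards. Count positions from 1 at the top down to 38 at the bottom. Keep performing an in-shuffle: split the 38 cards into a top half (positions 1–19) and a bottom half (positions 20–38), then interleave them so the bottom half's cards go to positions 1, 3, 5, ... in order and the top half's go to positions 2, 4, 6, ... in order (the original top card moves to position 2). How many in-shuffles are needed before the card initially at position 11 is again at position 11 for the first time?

Follow position 11 under repeated in-shuffles:
11 → 22 → 5 → 10 → 20 → 1 → 2 → 4 → 8 → 16 → 32 → 25 → 11
It first returns after 12 in-shuffles.

12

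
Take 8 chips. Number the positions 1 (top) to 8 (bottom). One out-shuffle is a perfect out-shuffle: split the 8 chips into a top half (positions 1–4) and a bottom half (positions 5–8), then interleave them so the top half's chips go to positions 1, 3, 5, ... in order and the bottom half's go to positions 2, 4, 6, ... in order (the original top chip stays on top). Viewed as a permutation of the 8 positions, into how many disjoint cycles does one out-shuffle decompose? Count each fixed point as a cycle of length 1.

4

Trace each unvisited position around until it returns:
(1) (2 3 5) (4 7 6) (8)
4 cycles in total.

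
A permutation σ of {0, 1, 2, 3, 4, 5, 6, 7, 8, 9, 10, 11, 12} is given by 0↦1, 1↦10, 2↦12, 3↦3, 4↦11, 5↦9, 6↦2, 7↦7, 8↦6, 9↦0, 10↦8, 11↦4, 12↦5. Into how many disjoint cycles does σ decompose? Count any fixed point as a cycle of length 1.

4

Cycle decomposition: (0 1 10 8 6 2 12 5 9) (3) (4 11) (7).
4 cycles.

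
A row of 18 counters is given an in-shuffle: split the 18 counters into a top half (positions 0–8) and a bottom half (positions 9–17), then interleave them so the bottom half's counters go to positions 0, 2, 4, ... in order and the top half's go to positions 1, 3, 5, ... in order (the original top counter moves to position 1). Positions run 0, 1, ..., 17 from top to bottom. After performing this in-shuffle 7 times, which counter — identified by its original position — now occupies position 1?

Work backwards from position 1, undoing one in-shuffle at a time:
1 ← 0 ← 9 ← 4 ← 11 ← 5 ← 2 ← 10
So the counter now at position 1 started at position 10.

10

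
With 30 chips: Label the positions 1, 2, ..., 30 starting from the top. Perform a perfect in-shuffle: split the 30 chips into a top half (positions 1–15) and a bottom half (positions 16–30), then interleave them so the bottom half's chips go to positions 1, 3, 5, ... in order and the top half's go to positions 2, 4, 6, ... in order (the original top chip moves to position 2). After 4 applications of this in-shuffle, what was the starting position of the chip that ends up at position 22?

Work backwards from position 22, undoing one in-shuffle at a time:
22 ← 11 ← 21 ← 26 ← 13
So the chip now at position 22 started at position 13.

13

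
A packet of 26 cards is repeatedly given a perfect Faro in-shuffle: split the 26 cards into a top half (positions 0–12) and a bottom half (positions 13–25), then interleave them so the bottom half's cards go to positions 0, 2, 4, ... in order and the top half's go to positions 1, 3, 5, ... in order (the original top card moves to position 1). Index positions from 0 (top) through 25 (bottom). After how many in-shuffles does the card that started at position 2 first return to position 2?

Follow position 2 under repeated in-shuffles:
2 → 5 → 11 → 23 → 20 → 14 → 2
It first returns after 6 in-shuffles.

6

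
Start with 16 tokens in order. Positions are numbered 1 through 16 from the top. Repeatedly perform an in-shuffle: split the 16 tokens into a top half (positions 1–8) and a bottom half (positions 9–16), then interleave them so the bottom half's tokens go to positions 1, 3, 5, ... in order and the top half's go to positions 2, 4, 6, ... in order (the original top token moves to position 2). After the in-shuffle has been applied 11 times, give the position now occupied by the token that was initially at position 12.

11

Track the token's position through each in-shuffle:
12 → 7 → 14 → 11 → 5 → 10 → 3 → 6 → 12 → 7 → 14 → 11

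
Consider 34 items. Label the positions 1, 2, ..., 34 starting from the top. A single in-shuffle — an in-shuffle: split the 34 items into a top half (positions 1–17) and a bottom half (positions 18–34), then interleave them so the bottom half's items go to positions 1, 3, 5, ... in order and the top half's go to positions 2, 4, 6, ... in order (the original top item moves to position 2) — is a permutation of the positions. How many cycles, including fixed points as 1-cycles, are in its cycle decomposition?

Trace each unvisited position around until it returns:
(1 2 4 8 16 32 ... len 12) (3 6 12 24 13 26 ... len 12) (5 10 20) (7 14 28 21) (15 30 25)
5 cycles in total.

5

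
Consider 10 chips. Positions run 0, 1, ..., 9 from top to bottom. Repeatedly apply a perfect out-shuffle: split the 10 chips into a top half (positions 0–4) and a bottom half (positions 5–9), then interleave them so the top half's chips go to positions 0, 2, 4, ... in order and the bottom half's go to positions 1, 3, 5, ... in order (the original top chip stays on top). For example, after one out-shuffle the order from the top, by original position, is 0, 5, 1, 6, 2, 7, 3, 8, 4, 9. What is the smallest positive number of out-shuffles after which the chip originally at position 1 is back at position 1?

Follow position 1 under repeated out-shuffles:
1 → 2 → 4 → 8 → 7 → 5 → 1
It first returns after 6 out-shuffles.

6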